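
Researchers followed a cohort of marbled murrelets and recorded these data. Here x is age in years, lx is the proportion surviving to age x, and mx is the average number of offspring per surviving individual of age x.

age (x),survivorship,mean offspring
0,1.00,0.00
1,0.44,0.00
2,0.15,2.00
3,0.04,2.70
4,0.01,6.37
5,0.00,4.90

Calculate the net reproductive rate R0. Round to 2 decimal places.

lx·mx by age: 0, 0, 0.3, 0.108, 0.0637, 0
R0 = Σ lx·mx = 0.4717 → 0.47

0.47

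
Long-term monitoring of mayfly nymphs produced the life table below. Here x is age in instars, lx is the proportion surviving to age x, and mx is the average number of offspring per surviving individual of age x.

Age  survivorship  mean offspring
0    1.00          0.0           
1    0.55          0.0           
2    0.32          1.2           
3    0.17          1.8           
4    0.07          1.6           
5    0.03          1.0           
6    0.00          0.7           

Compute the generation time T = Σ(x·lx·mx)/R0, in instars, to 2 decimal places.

lx·mx: 0, 0, 0.384, 0.306, 0.112, 0.03, 0 → R0 = 0.832
x·lx·mx: 0, 0, 0.768, 0.918, 0.448, 0.15, 0 → Σ = 2.284
T = 2.284 / 0.832 = 2.745192… → 2.75

2.75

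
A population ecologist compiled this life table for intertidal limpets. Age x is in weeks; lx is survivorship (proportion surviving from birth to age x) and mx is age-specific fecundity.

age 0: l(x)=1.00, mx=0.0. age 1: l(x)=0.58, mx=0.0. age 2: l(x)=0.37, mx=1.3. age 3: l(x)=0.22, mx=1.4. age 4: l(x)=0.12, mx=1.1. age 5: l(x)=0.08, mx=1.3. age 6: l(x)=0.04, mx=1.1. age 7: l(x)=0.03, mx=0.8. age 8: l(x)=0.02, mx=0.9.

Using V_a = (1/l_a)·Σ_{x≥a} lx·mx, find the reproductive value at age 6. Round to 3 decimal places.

lx·mx for x ≥ 6: 0.044, 0.024, 0.018 → sum = 0.086
V_6 = 0.086 / l_6 = 0.086 / 0.04 = 2.15 → 2.150

2.150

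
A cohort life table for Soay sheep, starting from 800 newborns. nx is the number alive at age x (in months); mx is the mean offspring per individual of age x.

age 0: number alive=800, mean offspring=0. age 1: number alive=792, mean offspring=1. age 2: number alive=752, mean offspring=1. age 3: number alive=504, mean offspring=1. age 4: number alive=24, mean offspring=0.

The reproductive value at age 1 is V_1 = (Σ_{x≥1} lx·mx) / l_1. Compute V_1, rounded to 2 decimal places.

2.59

lx = nx/n0 = nx/800: 1, 0.99, 0.94, 0.63, 0.03
lx·mx for x ≥ 1: 0.99, 0.94, 0.63, 0 → sum = 2.56
V_1 = 2.56 / l_1 = 2.56 / 0.99 = 2.585859… → 2.59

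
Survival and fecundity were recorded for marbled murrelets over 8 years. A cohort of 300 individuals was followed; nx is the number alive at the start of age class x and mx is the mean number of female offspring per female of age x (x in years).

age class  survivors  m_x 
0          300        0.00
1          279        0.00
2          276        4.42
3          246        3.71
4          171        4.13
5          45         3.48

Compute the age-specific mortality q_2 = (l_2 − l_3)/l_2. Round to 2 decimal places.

0.11

lx = nx/n0 = nx/300: 1, 0.93, 0.92, 0.82, 0.57, 0.15
q_2 = (l_2 − l_3) / l_2 = (0.92 − 0.82) / 0.92
     = 0.1 / 0.92 = 0.108696… → 0.11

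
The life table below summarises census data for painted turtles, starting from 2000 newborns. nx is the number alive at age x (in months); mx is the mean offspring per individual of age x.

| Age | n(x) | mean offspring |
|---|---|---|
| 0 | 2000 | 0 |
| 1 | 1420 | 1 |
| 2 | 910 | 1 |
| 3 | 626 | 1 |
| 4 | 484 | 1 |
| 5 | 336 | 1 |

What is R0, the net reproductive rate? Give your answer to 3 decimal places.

1.888

lx = nx/n0 = nx/2000: 1, 0.71, 0.455, 0.313, 0.242, 0.168
lx·mx by age: 0, 0.71, 0.455, 0.313, 0.242, 0.168
R0 = Σ lx·mx = 1.888 → 1.888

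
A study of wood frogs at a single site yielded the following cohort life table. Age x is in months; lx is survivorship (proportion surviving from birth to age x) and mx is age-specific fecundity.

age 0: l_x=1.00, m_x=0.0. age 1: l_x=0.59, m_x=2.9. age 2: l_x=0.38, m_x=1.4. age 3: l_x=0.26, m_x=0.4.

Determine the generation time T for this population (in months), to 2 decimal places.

lx·mx: 0, 1.711, 0.532, 0.104 → R0 = 2.347
x·lx·mx: 0, 1.711, 1.064, 0.312 → Σ = 3.087
T = 3.087 / 2.347 = 1.315296… → 1.32

1.32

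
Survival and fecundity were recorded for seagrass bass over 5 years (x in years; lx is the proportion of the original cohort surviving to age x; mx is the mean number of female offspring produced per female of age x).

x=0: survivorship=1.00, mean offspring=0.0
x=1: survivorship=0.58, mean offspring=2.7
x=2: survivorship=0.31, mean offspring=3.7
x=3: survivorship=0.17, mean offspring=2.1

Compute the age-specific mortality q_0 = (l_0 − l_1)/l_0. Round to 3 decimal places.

q_0 = (l_0 − l_1) / l_0 = (1 − 0.58) / 1
     = 0.42 / 1 = 0.42 → 0.420

0.420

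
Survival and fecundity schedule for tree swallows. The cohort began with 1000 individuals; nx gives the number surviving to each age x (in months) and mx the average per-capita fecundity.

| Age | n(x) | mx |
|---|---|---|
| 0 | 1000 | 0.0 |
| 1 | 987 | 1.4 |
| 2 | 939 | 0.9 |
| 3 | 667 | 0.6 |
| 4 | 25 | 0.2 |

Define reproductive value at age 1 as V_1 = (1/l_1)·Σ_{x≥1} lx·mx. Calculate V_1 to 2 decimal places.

2.67

lx = nx/n0 = nx/1000: 1, 0.987, 0.939, 0.667, 0.025
lx·mx for x ≥ 1: 1.3818, 0.8451, 0.4002, 0.005 → sum = 2.6321
V_1 = 2.6321 / l_1 = 2.6321 / 0.987 = 2.666768… → 2.67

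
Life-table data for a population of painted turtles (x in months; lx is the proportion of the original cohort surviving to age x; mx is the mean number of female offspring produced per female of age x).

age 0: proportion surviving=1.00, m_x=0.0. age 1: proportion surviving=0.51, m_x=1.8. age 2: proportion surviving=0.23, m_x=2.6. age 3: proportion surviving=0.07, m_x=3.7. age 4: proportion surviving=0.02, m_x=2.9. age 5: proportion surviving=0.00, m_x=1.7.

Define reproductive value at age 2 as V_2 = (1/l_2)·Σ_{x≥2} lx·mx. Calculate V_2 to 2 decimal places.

3.98

lx·mx for x ≥ 2: 0.598, 0.259, 0.058, 0 → sum = 0.915
V_2 = 0.915 / l_2 = 0.915 / 0.23 = 3.978261… → 3.98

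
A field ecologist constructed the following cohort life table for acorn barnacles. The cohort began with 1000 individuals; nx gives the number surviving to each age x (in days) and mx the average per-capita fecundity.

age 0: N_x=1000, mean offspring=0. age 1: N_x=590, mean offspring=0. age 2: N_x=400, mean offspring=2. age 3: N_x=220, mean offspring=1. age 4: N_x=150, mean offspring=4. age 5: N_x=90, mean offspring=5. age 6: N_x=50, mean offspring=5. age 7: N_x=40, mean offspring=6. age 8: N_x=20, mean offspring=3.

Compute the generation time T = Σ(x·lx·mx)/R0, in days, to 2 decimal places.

lx = nx/n0 = nx/1000: 1, 0.59, 0.4, 0.22, 0.15, 0.09, 0.05, 0.04, 0.02
lx·mx: 0, 0, 0.8, 0.22, 0.6, 0.45, 0.25, 0.24, 0.06 → R0 = 2.62
x·lx·mx: 0, 0, 1.6, 0.66, 2.4, 2.25, 1.5, 1.68, 0.48 → Σ = 10.57
T = 10.57 / 2.62 = 4.034351… → 4.03

4.03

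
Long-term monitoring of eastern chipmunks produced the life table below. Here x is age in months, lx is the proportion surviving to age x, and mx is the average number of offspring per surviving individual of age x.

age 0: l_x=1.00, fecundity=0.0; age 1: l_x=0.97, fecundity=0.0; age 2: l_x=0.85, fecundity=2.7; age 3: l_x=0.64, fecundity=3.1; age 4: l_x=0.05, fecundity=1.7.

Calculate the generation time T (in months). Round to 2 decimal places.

lx·mx: 0, 0, 2.295, 1.984, 0.085 → R0 = 4.364
x·lx·mx: 0, 0, 4.59, 5.952, 0.34 → Σ = 10.882
T = 10.882 / 4.364 = 2.493584… → 2.49

2.49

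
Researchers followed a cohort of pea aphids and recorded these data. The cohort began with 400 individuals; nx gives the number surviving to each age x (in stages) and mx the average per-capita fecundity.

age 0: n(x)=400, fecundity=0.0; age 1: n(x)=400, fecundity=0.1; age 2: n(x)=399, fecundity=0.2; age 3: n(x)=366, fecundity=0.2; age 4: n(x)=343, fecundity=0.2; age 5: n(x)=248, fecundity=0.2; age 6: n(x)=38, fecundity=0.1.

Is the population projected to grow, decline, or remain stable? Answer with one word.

lx = nx/n0 = nx/400: 1, 1, 0.9975, 0.915, 0.8575, 0.62, 0.095
R0 = Σ lx·mx = 0 + 0.1 + 0.1995 + 0.183 + 0.1715 + 0.124 + 0.0095 = 0.7875
R0 < 1, so the population is declining.

declining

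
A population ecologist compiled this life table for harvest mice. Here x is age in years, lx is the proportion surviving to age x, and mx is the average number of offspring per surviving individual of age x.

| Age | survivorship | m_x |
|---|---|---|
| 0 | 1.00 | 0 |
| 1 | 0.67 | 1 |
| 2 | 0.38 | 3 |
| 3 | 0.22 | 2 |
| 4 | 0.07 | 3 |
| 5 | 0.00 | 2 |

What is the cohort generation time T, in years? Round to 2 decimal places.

lx·mx: 0, 0.67, 1.14, 0.44, 0.21, 0 → R0 = 2.46
x·lx·mx: 0, 0.67, 2.28, 1.32, 0.84, 0 → Σ = 5.11
T = 5.11 / 2.46 = 2.077236… → 2.08

2.08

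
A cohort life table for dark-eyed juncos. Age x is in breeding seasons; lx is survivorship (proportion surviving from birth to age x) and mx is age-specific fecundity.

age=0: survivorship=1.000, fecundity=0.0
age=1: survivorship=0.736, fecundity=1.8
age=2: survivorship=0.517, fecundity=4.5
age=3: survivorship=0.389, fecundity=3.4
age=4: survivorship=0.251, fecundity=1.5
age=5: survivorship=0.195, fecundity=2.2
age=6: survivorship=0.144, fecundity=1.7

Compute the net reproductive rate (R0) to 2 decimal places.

6.02

lx·mx by age: 0, 1.3248, 2.3265, 1.3226, 0.3765, 0.429, 0.2448
R0 = Σ lx·mx = 6.0242 → 6.02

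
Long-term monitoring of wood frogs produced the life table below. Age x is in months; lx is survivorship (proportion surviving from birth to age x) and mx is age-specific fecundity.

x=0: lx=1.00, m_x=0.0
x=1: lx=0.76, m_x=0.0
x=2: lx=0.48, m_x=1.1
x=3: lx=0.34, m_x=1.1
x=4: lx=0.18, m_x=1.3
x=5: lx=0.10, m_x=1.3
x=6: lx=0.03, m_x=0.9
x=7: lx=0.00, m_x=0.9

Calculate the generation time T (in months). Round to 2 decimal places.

lx·mx: 0, 0, 0.528, 0.374, 0.234, 0.13, 0.027, 0 → R0 = 1.293
x·lx·mx: 0, 0, 1.056, 1.122, 0.936, 0.65, 0.162, 0 → Σ = 3.926
T = 3.926 / 1.293 = 3.03635… → 3.04

3.04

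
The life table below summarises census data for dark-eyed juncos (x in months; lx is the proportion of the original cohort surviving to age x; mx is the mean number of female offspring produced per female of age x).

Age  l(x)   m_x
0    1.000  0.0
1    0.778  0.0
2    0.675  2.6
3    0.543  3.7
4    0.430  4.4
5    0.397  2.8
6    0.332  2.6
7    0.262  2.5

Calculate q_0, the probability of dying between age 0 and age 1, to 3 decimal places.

q_0 = (l_0 − l_1) / l_0 = (1 − 0.778) / 1
     = 0.222 / 1 = 0.222 → 0.222

0.222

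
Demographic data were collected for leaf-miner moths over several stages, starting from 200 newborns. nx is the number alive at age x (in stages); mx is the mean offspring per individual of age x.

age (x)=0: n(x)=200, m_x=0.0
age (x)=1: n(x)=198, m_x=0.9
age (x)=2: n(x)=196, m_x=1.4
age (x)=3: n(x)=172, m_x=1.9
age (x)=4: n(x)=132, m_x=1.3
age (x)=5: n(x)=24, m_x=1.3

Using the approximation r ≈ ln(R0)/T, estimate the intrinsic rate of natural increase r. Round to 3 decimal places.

0.613

lx = nx/n0 = nx/200: 1, 0.99, 0.98, 0.86, 0.66, 0.12
R0 = Σ lx·mx = 0 + 0.891 + 1.372 + 1.634 + 0.858 + 0.156 = 4.911
Σ x·lx·mx = 12.749; T = 12.749/4.911 = 2.59601…
r ≈ ln(R0)/T = ln(4.911)/2.59601… = 0.61305… → 0.613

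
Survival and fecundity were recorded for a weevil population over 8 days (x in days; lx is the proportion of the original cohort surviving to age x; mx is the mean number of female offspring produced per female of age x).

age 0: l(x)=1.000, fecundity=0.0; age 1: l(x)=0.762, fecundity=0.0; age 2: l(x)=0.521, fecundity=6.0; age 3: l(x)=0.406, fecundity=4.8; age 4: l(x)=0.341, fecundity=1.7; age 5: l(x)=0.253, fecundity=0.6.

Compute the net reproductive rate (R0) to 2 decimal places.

lx·mx by age: 0, 0, 3.126, 1.9488, 0.5797, 0.1518
R0 = Σ lx·mx = 5.8063 → 5.81

5.81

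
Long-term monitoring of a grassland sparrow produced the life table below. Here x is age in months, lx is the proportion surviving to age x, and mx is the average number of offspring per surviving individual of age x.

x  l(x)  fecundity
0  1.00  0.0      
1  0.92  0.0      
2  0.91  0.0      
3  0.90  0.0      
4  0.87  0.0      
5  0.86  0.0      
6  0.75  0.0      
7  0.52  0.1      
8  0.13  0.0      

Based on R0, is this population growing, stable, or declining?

R0 = Σ lx·mx = 0 + 0 + 0 + 0 + 0 + 0 + 0 + 0.052 + 0 = 0.052
R0 < 1, so the population is declining.

declining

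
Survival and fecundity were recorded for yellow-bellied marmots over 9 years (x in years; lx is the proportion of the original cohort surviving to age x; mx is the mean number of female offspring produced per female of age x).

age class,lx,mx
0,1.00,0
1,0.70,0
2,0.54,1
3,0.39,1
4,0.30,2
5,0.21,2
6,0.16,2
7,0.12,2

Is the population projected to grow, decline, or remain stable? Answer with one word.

growing

R0 = Σ lx·mx = 0 + 0 + 0.54 + 0.39 + 0.6 + 0.42 + 0.32 + 0.24 = 2.51
R0 > 1, so the population is growing.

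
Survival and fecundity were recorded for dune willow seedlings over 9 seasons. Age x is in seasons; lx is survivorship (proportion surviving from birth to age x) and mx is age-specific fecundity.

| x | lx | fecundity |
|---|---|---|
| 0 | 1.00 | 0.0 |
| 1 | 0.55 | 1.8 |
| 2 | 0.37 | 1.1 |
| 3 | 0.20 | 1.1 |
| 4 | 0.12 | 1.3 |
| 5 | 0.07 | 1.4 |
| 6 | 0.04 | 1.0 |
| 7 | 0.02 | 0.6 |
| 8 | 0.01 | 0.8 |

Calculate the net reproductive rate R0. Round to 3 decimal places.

lx·mx by age: 0, 0.99, 0.407, 0.22, 0.156, 0.098, 0.04, 0.012, 0.008
R0 = Σ lx·mx = 1.931 → 1.931

1.931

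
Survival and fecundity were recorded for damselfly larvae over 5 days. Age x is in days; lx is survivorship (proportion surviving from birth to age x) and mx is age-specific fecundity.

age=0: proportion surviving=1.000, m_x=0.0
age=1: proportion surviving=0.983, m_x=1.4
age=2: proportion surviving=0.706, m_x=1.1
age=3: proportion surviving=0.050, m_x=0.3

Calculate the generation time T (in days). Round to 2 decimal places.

lx·mx: 0, 1.3762, 0.7766, 0.015 → R0 = 2.1678
x·lx·mx: 0, 1.3762, 1.5532, 0.045 → Σ = 2.9744
T = 2.9744 / 2.1678 = 1.372082… → 1.37

1.37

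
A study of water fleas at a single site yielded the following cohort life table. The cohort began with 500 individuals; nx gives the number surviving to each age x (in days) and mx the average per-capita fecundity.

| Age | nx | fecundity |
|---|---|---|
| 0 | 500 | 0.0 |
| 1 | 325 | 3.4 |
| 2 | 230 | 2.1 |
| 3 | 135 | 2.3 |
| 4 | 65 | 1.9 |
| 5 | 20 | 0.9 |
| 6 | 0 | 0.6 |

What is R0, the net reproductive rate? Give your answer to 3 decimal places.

lx = nx/n0 = nx/500: 1, 0.65, 0.46, 0.27, 0.13, 0.04, 0
lx·mx by age: 0, 2.21, 0.966, 0.621, 0.247, 0.036, 0
R0 = Σ lx·mx = 4.08 → 4.080

4.080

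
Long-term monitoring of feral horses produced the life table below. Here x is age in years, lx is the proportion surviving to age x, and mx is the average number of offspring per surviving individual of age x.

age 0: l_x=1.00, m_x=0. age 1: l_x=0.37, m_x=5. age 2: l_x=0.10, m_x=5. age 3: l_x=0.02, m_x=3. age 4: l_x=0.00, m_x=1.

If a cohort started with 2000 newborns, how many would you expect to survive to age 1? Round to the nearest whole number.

740

Expected survivors = N0 · l_1 = 2000 × 0.37 = 740 → 740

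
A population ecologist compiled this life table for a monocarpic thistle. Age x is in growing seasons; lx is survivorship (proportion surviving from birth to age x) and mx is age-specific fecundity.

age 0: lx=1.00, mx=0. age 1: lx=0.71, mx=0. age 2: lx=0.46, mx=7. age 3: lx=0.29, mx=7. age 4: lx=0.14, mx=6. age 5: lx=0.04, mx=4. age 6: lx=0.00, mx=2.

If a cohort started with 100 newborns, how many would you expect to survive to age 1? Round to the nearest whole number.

Expected survivors = N0 · l_1 = 100 × 0.71 = 71 → 71

71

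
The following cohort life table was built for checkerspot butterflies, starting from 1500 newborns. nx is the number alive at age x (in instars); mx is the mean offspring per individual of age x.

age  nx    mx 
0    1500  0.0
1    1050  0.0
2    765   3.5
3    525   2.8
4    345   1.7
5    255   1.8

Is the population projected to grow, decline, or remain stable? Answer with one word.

growing

lx = nx/n0 = nx/1500: 1, 0.7, 0.51, 0.35, 0.23, 0.17
R0 = Σ lx·mx = 0 + 0 + 1.785 + 0.98 + 0.391 + 0.306 = 3.462
R0 > 1, so the population is growing.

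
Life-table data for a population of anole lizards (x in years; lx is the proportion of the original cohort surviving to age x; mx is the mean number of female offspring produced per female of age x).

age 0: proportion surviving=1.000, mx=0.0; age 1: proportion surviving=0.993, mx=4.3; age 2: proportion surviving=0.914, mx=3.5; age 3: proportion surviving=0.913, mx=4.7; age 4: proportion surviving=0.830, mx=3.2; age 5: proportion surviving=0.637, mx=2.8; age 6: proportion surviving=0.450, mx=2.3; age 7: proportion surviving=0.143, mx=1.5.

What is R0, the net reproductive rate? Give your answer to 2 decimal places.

lx·mx by age: 0, 4.2699, 3.199, 4.2911, 2.656, 1.7836, 1.035, 0.2145
R0 = Σ lx·mx = 17.4491 → 17.45

17.45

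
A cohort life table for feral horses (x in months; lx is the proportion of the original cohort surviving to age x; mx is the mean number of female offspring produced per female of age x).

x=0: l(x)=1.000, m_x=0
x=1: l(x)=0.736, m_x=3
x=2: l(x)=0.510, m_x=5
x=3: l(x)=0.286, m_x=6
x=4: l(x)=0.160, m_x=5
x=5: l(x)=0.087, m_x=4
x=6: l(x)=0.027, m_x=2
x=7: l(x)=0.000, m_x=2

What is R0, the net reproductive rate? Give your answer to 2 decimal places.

lx·mx by age: 0, 2.208, 2.55, 1.716, 0.8, 0.348, 0.054, 0
R0 = Σ lx·mx = 7.676 → 7.68

7.68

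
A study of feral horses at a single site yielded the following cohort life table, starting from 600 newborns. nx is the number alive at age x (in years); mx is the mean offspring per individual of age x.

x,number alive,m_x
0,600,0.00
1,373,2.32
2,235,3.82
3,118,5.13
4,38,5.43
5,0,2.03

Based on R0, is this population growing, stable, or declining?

growing

lx = nx/n0 = nx/600: 1, 0.62167…, 0.39167…, 0.19667…, 0.06333…, 0
R0 = Σ lx·mx = 0 + 1.442267… + 1.496167… + 1.0089… + 0.3439… + 0 = 4.291233…
R0 > 1, so the population is growing.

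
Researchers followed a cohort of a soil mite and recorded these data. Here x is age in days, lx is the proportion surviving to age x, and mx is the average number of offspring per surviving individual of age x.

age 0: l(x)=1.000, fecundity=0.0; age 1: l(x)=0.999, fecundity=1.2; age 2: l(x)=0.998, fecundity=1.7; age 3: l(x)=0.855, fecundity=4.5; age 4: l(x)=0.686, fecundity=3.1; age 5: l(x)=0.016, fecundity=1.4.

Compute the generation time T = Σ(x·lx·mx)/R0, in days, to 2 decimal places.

lx·mx: 0, 1.1988, 1.6966, 3.8475, 2.1266, 0.0224 → R0 = 8.8919
x·lx·mx: 0, 1.1988, 3.3932, 11.5425, 8.5064, 0.112 → Σ = 24.7529
T = 24.7529 / 8.8919 = 2.783758… → 2.78

2.78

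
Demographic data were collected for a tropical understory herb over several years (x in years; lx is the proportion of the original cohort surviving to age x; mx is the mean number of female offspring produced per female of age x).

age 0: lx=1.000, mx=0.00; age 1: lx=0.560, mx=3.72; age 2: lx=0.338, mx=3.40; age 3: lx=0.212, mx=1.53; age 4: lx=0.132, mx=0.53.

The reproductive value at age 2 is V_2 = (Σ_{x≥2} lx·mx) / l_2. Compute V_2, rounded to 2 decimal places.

4.57

lx·mx for x ≥ 2: 1.1492, 0.32436, 0.06996 → sum = 1.54352
V_2 = 1.54352 / l_2 = 1.54352 / 0.338 = 4.566627… → 4.57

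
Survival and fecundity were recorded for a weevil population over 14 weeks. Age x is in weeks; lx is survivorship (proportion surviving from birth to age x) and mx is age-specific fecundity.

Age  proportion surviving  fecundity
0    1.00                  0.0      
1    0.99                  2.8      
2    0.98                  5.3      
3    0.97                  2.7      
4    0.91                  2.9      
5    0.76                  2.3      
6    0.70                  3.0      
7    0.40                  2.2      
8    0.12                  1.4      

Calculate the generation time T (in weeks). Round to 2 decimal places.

3.33

lx·mx: 0, 2.772, 5.194, 2.619, 2.639, 1.748, 2.1, 0.88, 0.168 → R0 = 18.12
x·lx·mx: 0, 2.772, 10.388, 7.857, 10.556, 8.74, 12.6, 6.16, 1.344 → Σ = 60.417
T = 60.417 / 18.12 = 3.334272… → 3.33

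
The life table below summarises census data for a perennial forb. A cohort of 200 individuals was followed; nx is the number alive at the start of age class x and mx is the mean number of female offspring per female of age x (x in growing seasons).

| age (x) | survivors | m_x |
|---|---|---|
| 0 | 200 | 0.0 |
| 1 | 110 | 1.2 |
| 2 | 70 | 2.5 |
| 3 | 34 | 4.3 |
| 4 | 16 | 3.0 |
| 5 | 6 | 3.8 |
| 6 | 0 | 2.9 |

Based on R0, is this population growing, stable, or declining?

lx = nx/n0 = nx/200: 1, 0.55, 0.35, 0.17, 0.08, 0.03, 0
R0 = Σ lx·mx = 0 + 0.66 + 0.875 + 0.731 + 0.24 + 0.114 + 0 = 2.62
R0 > 1, so the population is growing.

growing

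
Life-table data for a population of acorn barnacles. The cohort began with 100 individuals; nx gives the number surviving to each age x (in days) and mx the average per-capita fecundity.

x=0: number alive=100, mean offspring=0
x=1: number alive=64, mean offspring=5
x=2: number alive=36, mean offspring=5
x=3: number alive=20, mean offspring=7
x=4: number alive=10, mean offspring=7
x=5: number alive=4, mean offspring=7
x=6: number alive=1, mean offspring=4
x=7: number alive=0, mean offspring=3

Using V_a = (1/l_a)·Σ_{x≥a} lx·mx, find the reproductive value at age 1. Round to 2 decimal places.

11.59

lx = nx/n0 = nx/100: 1, 0.64, 0.36, 0.2, 0.1, 0.04, 0.01, 0
lx·mx for x ≥ 1: 3.2, 1.8, 1.4, 0.7, 0.28, 0.04, 0 → sum = 7.42
V_1 = 7.42 / l_1 = 7.42 / 0.64 = 11.59375 → 11.59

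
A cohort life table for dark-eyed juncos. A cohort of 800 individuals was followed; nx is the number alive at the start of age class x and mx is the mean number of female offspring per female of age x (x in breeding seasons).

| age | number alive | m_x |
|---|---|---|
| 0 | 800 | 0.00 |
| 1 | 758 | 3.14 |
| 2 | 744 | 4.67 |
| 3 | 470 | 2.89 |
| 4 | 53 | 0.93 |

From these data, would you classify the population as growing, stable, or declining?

lx = nx/n0 = nx/800: 1, 0.9475, 0.93, 0.5875, 0.06625
R0 = Σ lx·mx = 0 + 2.97515 + 4.3431 + 1.697875 + 0.061613… = 9.077738…
R0 > 1, so the population is growing.

growing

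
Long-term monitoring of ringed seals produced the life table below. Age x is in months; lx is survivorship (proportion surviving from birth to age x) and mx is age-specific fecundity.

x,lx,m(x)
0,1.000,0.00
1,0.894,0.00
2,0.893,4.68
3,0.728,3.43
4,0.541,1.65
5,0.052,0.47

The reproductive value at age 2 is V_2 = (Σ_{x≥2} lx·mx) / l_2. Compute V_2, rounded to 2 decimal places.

lx·mx for x ≥ 2: 4.17924, 2.49704, 0.89265, 0.02444 → sum = 7.59337
V_2 = 7.59337 / l_2 = 7.59337 / 0.893 = 8.503214… → 8.50

8.50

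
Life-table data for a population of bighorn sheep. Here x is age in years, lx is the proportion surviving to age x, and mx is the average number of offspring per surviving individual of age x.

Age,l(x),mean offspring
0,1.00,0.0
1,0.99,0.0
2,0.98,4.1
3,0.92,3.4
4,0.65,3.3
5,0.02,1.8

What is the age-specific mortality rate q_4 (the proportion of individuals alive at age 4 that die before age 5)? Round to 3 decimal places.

0.969

q_4 = (l_4 − l_5) / l_4 = (0.65 − 0.02) / 0.65
     = 0.63 / 0.65 = 0.969231… → 0.969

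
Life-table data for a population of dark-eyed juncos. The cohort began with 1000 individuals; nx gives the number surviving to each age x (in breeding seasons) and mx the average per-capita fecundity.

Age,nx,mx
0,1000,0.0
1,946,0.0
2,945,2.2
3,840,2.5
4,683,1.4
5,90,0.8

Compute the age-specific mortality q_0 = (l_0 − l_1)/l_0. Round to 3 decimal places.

0.054

lx = nx/n0 = nx/1000: 1, 0.946, 0.945, 0.84, 0.683, 0.09
q_0 = (l_0 − l_1) / l_0 = (1 − 0.946) / 1
     = 0.054 / 1 = 0.054 → 0.054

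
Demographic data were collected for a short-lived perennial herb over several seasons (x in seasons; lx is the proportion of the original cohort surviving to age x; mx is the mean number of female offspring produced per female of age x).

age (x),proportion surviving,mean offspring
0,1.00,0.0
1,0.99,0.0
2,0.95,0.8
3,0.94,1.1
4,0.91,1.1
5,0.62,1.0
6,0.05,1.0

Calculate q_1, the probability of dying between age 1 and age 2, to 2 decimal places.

0.04

q_1 = (l_1 − l_2) / l_1 = (0.99 − 0.95) / 0.99
     = 0.04 / 0.99 = 0.040404… → 0.04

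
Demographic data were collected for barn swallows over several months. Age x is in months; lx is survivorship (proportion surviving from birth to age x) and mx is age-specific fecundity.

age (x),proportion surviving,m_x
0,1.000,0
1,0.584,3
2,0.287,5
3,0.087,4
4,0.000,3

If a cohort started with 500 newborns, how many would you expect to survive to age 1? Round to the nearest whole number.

Expected survivors = N0 · l_1 = 500 × 0.584 = 292 → 292

292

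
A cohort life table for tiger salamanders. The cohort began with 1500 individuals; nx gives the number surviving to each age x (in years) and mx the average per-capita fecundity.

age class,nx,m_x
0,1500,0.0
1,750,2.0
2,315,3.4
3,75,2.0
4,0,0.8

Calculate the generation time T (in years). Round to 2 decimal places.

1.50

lx = nx/n0 = nx/1500: 1, 0.5, 0.21, 0.05, 0
lx·mx: 0, 1, 0.714, 0.1, 0 → R0 = 1.814
x·lx·mx: 0, 1, 1.428, 0.3, 0 → Σ = 2.728
T = 2.728 / 1.814 = 1.503859… → 1.50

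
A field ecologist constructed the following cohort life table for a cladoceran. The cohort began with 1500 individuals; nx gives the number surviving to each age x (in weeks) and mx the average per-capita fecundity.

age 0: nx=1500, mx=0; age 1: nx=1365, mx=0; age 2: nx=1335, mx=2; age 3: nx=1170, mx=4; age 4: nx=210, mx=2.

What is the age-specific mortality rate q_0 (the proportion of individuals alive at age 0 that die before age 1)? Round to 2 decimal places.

lx = nx/n0 = nx/1500: 1, 0.91, 0.89, 0.78, 0.14
q_0 = (l_0 − l_1) / l_0 = (1 − 0.91) / 1
     = 0.09 / 1 = 0.09 → 0.09

0.09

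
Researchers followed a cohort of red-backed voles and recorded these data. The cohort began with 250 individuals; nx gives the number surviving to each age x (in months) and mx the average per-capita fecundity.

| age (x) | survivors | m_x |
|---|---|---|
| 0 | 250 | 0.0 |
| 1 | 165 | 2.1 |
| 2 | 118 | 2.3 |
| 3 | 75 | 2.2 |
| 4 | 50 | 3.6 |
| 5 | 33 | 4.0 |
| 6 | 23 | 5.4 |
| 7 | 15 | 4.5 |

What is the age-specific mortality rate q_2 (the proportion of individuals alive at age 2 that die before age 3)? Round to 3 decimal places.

lx = nx/n0 = nx/250: 1, 0.66, 0.472, 0.3, 0.2, 0.132, 0.092, 0.06
q_2 = (l_2 − l_3) / l_2 = (0.472 − 0.3) / 0.472
     = 0.172 / 0.472 = 0.364407… → 0.364

0.364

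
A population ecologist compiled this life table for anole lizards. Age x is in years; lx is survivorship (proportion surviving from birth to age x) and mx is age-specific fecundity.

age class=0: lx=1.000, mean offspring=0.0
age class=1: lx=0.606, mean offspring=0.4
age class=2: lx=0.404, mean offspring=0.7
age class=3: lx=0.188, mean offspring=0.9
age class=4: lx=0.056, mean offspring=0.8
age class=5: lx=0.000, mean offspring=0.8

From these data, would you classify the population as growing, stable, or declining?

declining

R0 = Σ lx·mx = 0 + 0.2424 + 0.2828 + 0.1692 + 0.0448 + 0 = 0.7392
R0 < 1, so the population is declining.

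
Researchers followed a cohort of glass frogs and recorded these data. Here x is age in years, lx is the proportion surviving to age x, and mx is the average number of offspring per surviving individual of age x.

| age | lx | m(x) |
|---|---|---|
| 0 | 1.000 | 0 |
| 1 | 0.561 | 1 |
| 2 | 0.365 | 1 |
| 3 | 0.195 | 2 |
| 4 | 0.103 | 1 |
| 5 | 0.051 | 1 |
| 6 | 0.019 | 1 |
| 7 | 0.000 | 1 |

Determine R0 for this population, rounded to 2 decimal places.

lx·mx by age: 0, 0.561, 0.365, 0.39, 0.103, 0.051, 0.019, 0
R0 = Σ lx·mx = 1.489 → 1.49

1.49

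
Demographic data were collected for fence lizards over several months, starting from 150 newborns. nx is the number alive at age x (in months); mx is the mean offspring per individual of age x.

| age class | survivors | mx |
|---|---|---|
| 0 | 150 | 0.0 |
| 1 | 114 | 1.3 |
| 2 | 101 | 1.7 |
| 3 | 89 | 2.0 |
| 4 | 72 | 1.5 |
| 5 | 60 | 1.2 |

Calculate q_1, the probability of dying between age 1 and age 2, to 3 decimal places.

lx = nx/n0 = nx/150: 1, 0.76, 0.67333…, 0.59333…, 0.48, 0.4
q_1 = (l_1 − l_2) / l_1 = (0.76 − 0.673333…) / 0.76
     = 0.086667… / 0.76 = 0.114035… → 0.114

0.114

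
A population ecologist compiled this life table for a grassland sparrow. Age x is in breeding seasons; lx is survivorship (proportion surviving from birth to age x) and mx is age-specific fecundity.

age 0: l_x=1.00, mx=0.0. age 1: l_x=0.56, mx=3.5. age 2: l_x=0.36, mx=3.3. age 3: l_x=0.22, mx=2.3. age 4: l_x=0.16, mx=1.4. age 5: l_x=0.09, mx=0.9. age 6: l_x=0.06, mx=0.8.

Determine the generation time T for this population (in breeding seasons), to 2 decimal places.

1.86

lx·mx: 0, 1.96, 1.188, 0.506, 0.224, 0.081, 0.048 → R0 = 4.007
x·lx·mx: 0, 1.96, 2.376, 1.518, 0.896, 0.405, 0.288 → Σ = 7.443
T = 7.443 / 4.007 = 1.857499… → 1.86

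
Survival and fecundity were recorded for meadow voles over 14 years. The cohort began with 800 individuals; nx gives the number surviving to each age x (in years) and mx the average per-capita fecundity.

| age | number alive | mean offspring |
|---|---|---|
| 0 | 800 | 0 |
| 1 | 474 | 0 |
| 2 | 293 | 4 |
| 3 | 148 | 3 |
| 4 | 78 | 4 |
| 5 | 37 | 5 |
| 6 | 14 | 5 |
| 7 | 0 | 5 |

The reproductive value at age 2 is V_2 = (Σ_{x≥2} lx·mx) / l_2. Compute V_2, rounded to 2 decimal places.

7.45

lx = nx/n0 = nx/800: 1, 0.5925, 0.36625, 0.185, 0.0975, 0.04625, 0.0175, 0
lx·mx for x ≥ 2: 1.465, 0.555, 0.39, 0.23125, 0.0875, 0 → sum = 2.72875
V_2 = 2.72875 / l_2 = 2.72875 / 0.36625 = 7.450512… → 7.45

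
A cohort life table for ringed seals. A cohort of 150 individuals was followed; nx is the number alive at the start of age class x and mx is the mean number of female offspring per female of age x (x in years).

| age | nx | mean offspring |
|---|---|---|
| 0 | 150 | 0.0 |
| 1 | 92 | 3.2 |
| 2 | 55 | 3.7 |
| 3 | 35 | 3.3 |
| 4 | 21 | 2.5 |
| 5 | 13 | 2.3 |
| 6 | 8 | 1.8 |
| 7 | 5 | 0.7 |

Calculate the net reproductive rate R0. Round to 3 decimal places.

lx = nx/n0 = nx/150: 1, 0.61333…, 0.36667…, 0.23333…, 0.14, 0.08667…, 0.05333…, 0.03333…
lx·mx by age: 0, 1.962667…, 1.356667…, 0.77…, 0.35, 0.199333…, 0.096…, 0.023333…
R0 = Σ lx·mx = 4.758… → 4.758

4.758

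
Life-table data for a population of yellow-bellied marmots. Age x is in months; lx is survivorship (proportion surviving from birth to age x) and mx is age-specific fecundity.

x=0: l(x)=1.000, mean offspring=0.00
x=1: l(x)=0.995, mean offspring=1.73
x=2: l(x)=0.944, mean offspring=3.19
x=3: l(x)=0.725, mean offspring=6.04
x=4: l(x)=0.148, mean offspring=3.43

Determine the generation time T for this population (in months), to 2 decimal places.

2.38

lx·mx: 0, 1.72135, 3.01136, 4.379, 0.50764 → R0 = 9.61935
x·lx·mx: 0, 1.72135, 6.02272, 13.137, 2.03056 → Σ = 22.91163
T = 22.91163 / 9.61935 = 2.381827… → 2.38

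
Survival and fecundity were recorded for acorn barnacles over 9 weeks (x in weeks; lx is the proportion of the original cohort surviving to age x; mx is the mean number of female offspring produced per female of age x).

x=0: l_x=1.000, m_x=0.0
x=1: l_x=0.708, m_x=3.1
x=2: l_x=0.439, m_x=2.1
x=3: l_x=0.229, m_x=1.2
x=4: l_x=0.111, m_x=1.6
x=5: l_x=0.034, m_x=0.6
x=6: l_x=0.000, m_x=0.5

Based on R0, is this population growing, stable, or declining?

R0 = Σ lx·mx = 0 + 2.1948 + 0.9219 + 0.2748 + 0.1776 + 0.0204 + 0 = 3.5895
R0 > 1, so the population is growing.

growing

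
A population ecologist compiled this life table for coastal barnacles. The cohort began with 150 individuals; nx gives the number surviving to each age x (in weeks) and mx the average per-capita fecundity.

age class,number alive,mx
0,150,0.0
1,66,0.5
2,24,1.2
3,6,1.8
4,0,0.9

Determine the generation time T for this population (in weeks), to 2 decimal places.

lx = nx/n0 = nx/150: 1, 0.44, 0.16, 0.04, 0
lx·mx: 0, 0.22, 0.192, 0.072, 0 → R0 = 0.484
x·lx·mx: 0, 0.22, 0.384, 0.216, 0 → Σ = 0.82
T = 0.82 / 0.484 = 1.694215… → 1.69

1.69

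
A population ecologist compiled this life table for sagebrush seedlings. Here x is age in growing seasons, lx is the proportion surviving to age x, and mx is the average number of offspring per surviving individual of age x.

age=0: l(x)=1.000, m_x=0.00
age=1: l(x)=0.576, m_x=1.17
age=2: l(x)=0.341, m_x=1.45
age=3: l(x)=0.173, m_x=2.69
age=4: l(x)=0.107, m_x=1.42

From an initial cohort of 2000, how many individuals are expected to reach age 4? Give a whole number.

Expected survivors = N0 · l_4 = 2000 × 0.107 = 214 → 214

214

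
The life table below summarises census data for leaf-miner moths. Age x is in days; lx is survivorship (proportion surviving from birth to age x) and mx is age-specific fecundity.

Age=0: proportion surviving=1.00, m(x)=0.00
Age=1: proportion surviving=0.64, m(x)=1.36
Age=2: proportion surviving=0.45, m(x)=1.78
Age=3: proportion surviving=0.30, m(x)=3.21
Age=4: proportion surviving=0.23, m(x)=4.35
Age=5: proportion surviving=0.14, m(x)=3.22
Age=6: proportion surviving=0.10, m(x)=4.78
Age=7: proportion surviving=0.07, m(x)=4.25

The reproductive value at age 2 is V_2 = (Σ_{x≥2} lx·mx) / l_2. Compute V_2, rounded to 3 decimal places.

8.868

lx·mx for x ≥ 2: 0.801, 0.963, 1.0005, 0.4508, 0.478, 0.2975 → sum = 3.9908
V_2 = 3.9908 / l_2 = 3.9908 / 0.45 = 8.868444… → 8.868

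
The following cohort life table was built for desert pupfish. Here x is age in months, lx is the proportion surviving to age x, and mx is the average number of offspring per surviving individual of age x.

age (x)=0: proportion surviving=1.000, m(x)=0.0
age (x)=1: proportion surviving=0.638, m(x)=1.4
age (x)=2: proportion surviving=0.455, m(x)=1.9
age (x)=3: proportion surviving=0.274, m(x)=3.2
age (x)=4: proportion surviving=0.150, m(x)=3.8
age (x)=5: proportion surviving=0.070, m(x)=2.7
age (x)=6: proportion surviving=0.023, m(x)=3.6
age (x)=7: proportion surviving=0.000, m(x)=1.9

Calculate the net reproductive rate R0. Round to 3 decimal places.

lx·mx by age: 0, 0.8932, 0.8645, 0.8768, 0.57, 0.189, 0.0828, 0
R0 = Σ lx·mx = 3.4763 → 3.476

3.476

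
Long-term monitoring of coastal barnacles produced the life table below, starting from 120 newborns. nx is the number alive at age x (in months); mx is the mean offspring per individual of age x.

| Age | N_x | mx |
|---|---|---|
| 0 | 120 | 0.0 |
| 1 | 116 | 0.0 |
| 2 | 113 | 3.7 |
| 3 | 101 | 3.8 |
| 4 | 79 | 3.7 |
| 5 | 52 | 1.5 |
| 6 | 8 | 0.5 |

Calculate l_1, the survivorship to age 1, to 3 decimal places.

l_1 = n_1/n_0 = 116/120 = 0.966667… → 0.967

0.967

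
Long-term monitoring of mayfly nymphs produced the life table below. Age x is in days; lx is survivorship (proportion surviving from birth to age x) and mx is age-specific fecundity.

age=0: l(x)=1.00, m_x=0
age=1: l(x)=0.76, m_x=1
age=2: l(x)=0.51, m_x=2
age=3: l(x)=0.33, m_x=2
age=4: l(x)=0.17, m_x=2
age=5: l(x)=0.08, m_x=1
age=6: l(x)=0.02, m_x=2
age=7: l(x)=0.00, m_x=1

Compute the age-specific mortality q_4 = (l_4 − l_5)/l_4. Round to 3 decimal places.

q_4 = (l_4 − l_5) / l_4 = (0.17 − 0.08) / 0.17
     = 0.09 / 0.17 = 0.529412… → 0.529

0.529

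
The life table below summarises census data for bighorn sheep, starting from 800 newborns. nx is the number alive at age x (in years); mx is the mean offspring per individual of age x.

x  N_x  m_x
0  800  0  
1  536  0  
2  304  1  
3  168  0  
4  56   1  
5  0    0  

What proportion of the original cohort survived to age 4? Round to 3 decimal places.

0.070

l_4 = n_4/n_0 = 56/800 = 0.07 → 0.070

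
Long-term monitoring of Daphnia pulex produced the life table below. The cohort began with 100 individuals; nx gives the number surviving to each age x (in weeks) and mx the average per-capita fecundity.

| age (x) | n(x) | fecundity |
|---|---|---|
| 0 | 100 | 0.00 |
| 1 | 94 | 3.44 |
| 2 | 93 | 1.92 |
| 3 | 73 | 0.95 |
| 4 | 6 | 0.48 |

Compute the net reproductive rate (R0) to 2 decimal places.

5.74

lx = nx/n0 = nx/100: 1, 0.94, 0.93, 0.73, 0.06
lx·mx by age: 0, 3.2336, 1.7856, 0.6935, 0.0288
R0 = Σ lx·mx = 5.7415 → 5.74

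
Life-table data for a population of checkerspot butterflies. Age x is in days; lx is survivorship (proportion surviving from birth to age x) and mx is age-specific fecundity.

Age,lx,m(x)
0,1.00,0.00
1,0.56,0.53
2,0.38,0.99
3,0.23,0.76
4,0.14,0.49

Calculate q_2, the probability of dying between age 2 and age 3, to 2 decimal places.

0.39

q_2 = (l_2 − l_3) / l_2 = (0.38 − 0.23) / 0.38
     = 0.15 / 0.38 = 0.394737… → 0.39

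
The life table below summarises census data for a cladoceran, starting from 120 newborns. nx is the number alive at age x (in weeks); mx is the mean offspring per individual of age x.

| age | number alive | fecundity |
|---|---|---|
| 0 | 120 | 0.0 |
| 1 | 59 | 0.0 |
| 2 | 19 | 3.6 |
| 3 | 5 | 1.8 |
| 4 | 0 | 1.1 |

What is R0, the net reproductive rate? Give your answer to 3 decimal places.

lx = nx/n0 = nx/120: 1, 0.49167…, 0.15833…, 0.04167…, 0
lx·mx by age: 0, 0, 0.57…, 0.075…, 0
R0 = Σ lx·mx = 0.645… → 0.645

0.645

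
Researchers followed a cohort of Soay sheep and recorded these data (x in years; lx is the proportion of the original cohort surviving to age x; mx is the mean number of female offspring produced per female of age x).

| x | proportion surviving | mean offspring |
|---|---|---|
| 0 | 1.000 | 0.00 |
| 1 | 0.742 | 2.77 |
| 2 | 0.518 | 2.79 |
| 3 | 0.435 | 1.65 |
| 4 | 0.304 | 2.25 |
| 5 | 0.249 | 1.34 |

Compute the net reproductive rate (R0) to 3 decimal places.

5.236

lx·mx by age: 0, 2.05534, 1.44522, 0.71775, 0.684, 0.33366
R0 = Σ lx·mx = 5.23597 → 5.236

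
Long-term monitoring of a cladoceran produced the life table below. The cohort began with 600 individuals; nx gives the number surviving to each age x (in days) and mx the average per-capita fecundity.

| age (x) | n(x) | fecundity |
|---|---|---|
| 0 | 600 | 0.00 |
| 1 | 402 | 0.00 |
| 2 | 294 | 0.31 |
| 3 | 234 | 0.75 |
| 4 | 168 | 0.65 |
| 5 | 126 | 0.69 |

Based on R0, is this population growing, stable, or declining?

declining

lx = nx/n0 = nx/600: 1, 0.67, 0.49, 0.39, 0.28, 0.21
R0 = Σ lx·mx = 0 + 0 + 0.1519 + 0.2925 + 0.182 + 0.1449 = 0.7713
R0 < 1, so the population is declining.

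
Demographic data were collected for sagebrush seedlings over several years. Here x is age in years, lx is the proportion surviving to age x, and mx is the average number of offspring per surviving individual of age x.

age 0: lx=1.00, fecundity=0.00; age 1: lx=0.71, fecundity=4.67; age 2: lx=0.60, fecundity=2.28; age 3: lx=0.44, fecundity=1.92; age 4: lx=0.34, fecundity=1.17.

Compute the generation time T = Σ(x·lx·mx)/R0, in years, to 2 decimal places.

1.72

lx·mx: 0, 3.3157, 1.368, 0.8448, 0.3978 → R0 = 5.9263
x·lx·mx: 0, 3.3157, 2.736, 2.5344, 1.5912 → Σ = 10.1773
T = 10.1773 / 5.9263 = 1.717311… → 1.72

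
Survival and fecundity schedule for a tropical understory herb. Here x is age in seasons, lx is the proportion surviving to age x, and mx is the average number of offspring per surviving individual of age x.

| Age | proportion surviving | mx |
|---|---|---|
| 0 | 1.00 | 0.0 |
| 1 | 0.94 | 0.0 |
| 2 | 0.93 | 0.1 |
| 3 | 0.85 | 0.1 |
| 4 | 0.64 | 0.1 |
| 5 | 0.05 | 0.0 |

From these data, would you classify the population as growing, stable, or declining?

R0 = Σ lx·mx = 0 + 0 + 0.093 + 0.085 + 0.064 + 0 = 0.242
R0 < 1, so the population is declining.

declining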